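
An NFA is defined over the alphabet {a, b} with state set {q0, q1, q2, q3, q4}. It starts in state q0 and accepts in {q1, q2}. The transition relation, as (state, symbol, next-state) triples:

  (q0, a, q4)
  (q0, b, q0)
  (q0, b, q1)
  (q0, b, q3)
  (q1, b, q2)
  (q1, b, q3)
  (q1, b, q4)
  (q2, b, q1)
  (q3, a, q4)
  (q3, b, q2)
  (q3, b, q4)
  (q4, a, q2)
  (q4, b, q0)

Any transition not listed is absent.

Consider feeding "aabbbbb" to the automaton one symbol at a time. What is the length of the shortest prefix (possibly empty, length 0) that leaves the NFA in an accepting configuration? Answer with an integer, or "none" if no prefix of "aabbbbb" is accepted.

Start in {q0}.
Read 'a': {q0} → {q4}.
Read 'a': {q4} → {q2}.
None of the earlier sets intersect F, but {q2} does.

2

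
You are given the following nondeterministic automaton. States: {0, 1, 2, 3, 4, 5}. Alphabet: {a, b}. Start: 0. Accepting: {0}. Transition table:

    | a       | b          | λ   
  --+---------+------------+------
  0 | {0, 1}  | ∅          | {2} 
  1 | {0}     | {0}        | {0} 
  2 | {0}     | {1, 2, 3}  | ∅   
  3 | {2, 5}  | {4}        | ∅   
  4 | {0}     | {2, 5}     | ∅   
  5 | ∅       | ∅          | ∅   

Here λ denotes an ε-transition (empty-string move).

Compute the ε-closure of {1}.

{0, 1, 2}

Begin with {1}.
ε-move 1 → 0; add 0.
ε-move 0 → 2; add 2.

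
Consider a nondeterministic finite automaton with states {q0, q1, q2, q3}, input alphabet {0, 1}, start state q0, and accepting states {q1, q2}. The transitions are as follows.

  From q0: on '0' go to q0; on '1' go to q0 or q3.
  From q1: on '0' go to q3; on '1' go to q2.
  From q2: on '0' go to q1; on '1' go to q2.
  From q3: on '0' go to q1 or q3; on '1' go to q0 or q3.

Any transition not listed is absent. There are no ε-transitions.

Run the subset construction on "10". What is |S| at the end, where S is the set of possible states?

3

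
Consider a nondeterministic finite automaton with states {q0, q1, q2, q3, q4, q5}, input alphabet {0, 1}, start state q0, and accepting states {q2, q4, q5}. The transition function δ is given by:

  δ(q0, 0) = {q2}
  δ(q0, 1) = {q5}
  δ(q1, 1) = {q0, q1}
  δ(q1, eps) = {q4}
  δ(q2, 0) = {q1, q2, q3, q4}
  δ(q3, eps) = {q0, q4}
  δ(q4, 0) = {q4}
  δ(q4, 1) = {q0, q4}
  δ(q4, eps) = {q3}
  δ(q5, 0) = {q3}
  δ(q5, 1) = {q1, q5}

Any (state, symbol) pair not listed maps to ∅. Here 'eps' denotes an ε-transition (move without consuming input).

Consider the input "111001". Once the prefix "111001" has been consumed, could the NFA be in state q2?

Start in {q0}.
Read '1': q0→{q5}; now {q5}.
Read '1': q5→{q1, q5}; union {q1, q5}; ε-closure = {q0, q1, q3, q4, q5}.
Read '1': q0→{q5}, q1→{q0, q1}, q3→∅, q4→{q0, q4}, q5→{q1, q5}; union {q0, q1, q4, q5}; ε-closure = {q0, q1, q3, q4, q5}.
Read '0': q0→{q2}, q1→∅, q3→∅, q4→{q4}, q5→{q3}; union {q2, q3, q4}; ε-closure = {q0, q2, q3, q4}.
Read '0': q0→{q2}, q2→{q1, q2, q3, q4}, q3→∅, q4→{q4}; union {q1, q2, q3, q4}; ε-closure = {q0, q1, q2, q3, q4}.
Read '1': q0→{q5}, q1→{q0, q1}, q2→∅, q3→∅, q4→{q0, q4}; union {q0, q1, q4, q5}; ε-closure = {q0, q1, q3, q4, q5}.
State q2 is not in {q0, q1, q3, q4, q5}.

No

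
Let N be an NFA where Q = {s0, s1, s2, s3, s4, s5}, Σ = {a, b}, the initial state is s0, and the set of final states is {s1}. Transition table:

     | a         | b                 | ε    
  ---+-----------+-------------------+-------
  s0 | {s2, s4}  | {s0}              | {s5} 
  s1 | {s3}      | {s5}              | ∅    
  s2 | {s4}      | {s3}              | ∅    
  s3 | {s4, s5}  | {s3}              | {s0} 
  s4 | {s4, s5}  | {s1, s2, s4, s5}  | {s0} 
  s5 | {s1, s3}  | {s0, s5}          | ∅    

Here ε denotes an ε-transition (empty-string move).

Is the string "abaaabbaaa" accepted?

Start: ε-closure({s0}) = {s0, s5}.
Read 'a': s0→{s2, s4}, s5→{s1, s3}; union {s1, s2, s3, s4}; ε-closure = {s0, s1, s2, s3, s4, s5}.
Read 'b': s0→{s0}, s1→{s5}, s2→{s3}, s3→{s3}, s4→{s1, s2, s4, s5}, s5→{s0, s5}; now {s0, s1, s2, s3, s4, s5}.
Read 'a': s0→{s2, s4}, s1→{s3}, s2→{s4}, s3→{s4, s5}, s4→{s4, s5}, s5→{s1, s3}; union {s1, s2, s3, s4, s5}; ε-closure = {s0, s1, s2, s3, s4, s5}.
Read 'a': s0→{s2, s4}, s1→{s3}, s2→{s4}, s3→{s4, s5}, s4→{s4, s5}, s5→{s1, s3}; union {s1, s2, s3, s4, s5}; ε-closure = {s0, s1, s2, s3, s4, s5}.
Read 'a': s0→{s2, s4}, s1→{s3}, s2→{s4}, s3→{s4, s5}, s4→{s4, s5}, s5→{s1, s3}; union {s1, s2, s3, s4, s5}; ε-closure = {s0, s1, s2, s3, s4, s5}.
Read 'b': s0→{s0}, s1→{s5}, s2→{s3}, s3→{s3}, s4→{s1, s2, s4, s5}, s5→{s0, s5}; now {s0, s1, s2, s3, s4, s5}.
Read 'b': s0→{s0}, s1→{s5}, s2→{s3}, s3→{s3}, s4→{s1, s2, s4, s5}, s5→{s0, s5}; now {s0, s1, s2, s3, s4, s5}.
Read 'a': s0→{s2, s4}, s1→{s3}, s2→{s4}, s3→{s4, s5}, s4→{s4, s5}, s5→{s1, s3}; union {s1, s2, s3, s4, s5}; ε-closure = {s0, s1, s2, s3, s4, s5}.
Read 'a': s0→{s2, s4}, s1→{s3}, s2→{s4}, s3→{s4, s5}, s4→{s4, s5}, s5→{s1, s3}; union {s1, s2, s3, s4, s5}; ε-closure = {s0, s1, s2, s3, s4, s5}.
Read 'a': s0→{s2, s4}, s1→{s3}, s2→{s4}, s3→{s4, s5}, s4→{s4, s5}, s5→{s1, s3}; union {s1, s2, s3, s4, s5}; ε-closure = {s0, s1, s2, s3, s4, s5}.
The final set {s0, s1, s2, s3, s4, s5} contains the accepting state s1.

Yes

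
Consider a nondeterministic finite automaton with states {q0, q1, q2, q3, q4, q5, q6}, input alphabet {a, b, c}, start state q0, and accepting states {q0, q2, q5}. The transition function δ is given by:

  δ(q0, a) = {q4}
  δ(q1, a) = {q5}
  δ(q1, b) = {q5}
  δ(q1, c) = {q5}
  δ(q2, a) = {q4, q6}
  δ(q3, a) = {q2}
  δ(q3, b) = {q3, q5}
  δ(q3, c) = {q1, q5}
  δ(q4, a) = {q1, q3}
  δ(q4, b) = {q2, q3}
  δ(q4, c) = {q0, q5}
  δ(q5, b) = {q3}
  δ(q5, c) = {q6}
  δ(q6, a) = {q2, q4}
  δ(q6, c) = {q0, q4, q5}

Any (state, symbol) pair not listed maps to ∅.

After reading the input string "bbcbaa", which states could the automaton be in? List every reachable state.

Start in {q0}.
Read 'b': q0→∅; now ∅.
The set is empty and remains empty for the remaining 5 symbols.

∅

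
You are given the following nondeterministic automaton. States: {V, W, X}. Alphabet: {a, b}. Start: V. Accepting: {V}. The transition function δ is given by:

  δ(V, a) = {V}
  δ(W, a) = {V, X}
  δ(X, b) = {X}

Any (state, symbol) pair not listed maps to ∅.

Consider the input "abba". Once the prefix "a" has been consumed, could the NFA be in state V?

Start in {V}.
Read 'a': V→{V}; now {V}.
State V is in {V}.

Yes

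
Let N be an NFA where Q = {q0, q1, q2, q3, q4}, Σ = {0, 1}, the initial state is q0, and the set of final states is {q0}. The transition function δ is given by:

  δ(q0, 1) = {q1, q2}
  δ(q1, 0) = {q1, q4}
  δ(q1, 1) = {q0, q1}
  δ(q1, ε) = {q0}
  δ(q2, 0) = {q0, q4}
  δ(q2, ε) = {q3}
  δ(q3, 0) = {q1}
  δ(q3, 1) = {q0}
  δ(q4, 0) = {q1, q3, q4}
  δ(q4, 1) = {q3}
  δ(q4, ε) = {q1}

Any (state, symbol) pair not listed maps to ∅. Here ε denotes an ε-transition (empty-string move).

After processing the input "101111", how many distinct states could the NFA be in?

4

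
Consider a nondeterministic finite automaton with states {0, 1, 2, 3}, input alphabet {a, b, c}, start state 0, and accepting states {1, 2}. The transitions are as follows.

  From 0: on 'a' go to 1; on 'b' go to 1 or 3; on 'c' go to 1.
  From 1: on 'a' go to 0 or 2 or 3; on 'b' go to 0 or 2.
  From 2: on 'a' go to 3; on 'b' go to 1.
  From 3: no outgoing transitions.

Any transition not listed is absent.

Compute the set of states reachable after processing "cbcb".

Start in {0}.
Read 'c': {0} → {1}.
Read 'b': {1} → {0, 2}.
Read 'c': {0, 2} → {1}.
Read 'b': {1} → {0, 2}.

{0, 2}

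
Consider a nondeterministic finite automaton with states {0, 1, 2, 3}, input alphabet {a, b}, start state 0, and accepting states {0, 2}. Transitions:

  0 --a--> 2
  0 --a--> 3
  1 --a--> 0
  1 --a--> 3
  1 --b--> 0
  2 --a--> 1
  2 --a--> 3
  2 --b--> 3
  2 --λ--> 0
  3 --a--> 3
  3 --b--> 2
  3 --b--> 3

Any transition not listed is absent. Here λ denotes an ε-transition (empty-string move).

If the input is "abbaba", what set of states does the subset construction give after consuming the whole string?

{0, 1, 2, 3}

Start in {0}.
Read 'a': 0→{2, 3}; union {2, 3}; ε-closure = {0, 2, 3}.
Read 'b': 0→∅, 2→{3}, 3→{2, 3}; union {2, 3}; ε-closure = {0, 2, 3}.
Read 'b': 0→∅, 2→{3}, 3→{2, 3}; union {2, 3}; ε-closure = {0, 2, 3}.
Read 'a': 0→{2, 3}, 2→{1, 3}, 3→{3}; union {1, 2, 3}; ε-closure = {0, 1, 2, 3}.
Read 'b': 0→∅, 1→{0}, 2→{3}, 3→{2, 3}; now {0, 2, 3}.
Read 'a': 0→{2, 3}, 2→{1, 3}, 3→{3}; union {1, 2, 3}; ε-closure = {0, 1, 2, 3}.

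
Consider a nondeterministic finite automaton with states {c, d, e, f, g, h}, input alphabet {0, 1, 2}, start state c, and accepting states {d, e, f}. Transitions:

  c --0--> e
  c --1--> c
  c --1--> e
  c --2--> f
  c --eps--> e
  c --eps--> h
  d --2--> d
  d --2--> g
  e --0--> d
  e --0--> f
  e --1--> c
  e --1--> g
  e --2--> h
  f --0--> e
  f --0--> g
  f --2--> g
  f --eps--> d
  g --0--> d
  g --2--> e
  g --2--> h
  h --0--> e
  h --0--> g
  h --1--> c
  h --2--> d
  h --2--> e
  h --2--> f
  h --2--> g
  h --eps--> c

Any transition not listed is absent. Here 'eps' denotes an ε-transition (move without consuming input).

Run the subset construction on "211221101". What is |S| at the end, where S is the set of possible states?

Start: ε-closure({c}) = {c, e, h}.
Read '2': {c, e, h} → {c, d, e, f, g, h}.
Read '1': {c, d, e, f, g, h} → {c, e, g, h}.
Read '1': {c, e, g, h} → {c, e, g, h}.
Read '2': {c, e, g, h} → {c, d, e, f, g, h}.
Read '2': {c, d, e, f, g, h} → {c, d, e, f, g, h}.
Read '1': {c, d, e, f, g, h} → {c, e, g, h}.
Read '1': {c, e, g, h} → {c, e, g, h}.
Read '0': {c, e, g, h} → {d, e, f, g}.
Read '1': {d, e, f, g} → {c, e, g, h}.
That set has 4 states.

4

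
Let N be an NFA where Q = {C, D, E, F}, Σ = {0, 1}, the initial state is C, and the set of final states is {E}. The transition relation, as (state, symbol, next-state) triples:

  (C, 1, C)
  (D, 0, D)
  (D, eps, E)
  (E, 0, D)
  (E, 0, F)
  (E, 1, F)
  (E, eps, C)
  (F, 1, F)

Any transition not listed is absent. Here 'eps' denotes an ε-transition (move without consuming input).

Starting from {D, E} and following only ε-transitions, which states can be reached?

Begin with {D, E}.
ε-move E → C; add C.

{C, D, E}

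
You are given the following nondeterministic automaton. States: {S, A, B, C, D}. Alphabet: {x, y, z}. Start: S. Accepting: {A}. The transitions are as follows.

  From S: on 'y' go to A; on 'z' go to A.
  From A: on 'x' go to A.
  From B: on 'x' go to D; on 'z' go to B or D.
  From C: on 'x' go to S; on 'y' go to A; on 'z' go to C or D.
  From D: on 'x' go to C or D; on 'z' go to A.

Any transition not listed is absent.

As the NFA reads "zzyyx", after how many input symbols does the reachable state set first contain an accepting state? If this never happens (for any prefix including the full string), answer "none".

1

Start in {S}.
Read 'z': S→{A}; now {A}.
None of the earlier sets intersect F, but {A} does.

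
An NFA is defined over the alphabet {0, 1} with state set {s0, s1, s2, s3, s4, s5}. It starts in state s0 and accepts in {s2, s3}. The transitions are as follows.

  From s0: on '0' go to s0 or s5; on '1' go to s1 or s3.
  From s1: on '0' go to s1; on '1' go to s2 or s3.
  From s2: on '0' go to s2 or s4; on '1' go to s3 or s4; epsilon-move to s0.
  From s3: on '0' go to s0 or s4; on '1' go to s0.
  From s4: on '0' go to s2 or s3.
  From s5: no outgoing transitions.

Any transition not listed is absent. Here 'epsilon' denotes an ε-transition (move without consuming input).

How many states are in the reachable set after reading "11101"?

Start in {s0}.
Read '1': {s0} → {s1, s3}.
Read '1': {s1, s3} → {s0, s2, s3}.
Read '1': {s0, s2, s3} → {s0, s1, s3, s4}.
Read '0': {s0, s1, s3, s4} → {s0, s1, s2, s3, s4, s5}.
Read '1': {s0, s1, s2, s3, s4, s5} → {s0, s1, s2, s3, s4}.
That set has 5 states.

5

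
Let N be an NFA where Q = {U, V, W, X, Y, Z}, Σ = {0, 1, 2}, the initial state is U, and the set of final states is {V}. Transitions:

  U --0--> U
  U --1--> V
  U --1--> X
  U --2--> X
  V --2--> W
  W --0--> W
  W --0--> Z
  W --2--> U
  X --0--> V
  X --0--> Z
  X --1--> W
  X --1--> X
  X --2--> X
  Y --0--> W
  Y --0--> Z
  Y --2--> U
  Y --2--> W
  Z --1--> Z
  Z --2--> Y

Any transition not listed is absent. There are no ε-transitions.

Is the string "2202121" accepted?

No

Start in {U}.
Read '2': {U} → {X}.
Read '2': {X} → {X}.
Read '0': {X} → {V, Z}.
Read '2': {V, Z} → {W, Y}.
Read '1': {W, Y} → ∅.
The set is empty and remains empty for the remaining 2 symbols.
The final set ∅ contains no accepting state.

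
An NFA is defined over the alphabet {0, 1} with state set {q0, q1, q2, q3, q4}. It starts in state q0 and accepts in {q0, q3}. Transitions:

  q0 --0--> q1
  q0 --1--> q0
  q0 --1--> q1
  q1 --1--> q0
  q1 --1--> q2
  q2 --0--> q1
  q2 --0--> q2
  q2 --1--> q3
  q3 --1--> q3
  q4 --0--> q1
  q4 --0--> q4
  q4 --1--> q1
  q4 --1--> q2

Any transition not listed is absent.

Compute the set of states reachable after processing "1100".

{q1, q2}

Start in {q0}.
Read '1': q0→{q0, q1}; now {q0, q1}.
Read '1': q0→{q0, q1}, q1→{q0, q2}; now {q0, q1, q2}.
Read '0': q0→{q1}, q1→∅, q2→{q1, q2}; now {q1, q2}.
Read '0': q1→∅, q2→{q1, q2}; now {q1, q2}.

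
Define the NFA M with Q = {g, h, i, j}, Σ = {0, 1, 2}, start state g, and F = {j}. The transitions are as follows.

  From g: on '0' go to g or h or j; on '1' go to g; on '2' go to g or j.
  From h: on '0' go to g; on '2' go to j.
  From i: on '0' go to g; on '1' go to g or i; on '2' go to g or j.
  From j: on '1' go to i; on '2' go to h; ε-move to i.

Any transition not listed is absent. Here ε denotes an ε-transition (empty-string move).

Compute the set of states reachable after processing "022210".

Start in {g}.
Read '0': g→{g, h, j}; union {g, h, j}; ε-closure = {g, h, i, j}.
Read '2': g→{g, j}, h→{j}, i→{g, j}, j→{h}; union {g, h, j}; ε-closure = {g, h, i, j}.
Read '2': g→{g, j}, h→{j}, i→{g, j}, j→{h}; union {g, h, j}; ε-closure = {g, h, i, j}.
Read '2': g→{g, j}, h→{j}, i→{g, j}, j→{h}; union {g, h, j}; ε-closure = {g, h, i, j}.
Read '1': g→{g}, h→∅, i→{g, i}, j→{i}; now {g, i}.
Read '0': g→{g, h, j}, i→{g}; union {g, h, j}; ε-closure = {g, h, i, j}.

{g, h, i, j}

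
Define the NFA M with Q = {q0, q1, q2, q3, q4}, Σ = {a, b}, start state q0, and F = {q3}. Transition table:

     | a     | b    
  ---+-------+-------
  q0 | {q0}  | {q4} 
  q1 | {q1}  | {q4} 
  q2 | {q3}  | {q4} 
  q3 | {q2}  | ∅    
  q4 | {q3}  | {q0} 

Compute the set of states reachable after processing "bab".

Start in {q0}.
Read 'b': {q0} → {q4}.
Read 'a': {q4} → {q3}.
Read 'b': {q3} → ∅.

∅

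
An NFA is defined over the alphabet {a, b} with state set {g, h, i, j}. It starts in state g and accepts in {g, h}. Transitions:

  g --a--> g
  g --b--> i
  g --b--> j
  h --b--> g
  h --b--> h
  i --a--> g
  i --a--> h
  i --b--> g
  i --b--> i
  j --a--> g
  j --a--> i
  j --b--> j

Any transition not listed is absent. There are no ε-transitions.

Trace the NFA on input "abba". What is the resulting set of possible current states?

{g, h, i}

Start in {g}.
Read 'a': {g} → {g}.
Read 'b': {g} → {i, j}.
Read 'b': {i, j} → {g, i, j}.
Read 'a': {g, i, j} → {g, h, i}.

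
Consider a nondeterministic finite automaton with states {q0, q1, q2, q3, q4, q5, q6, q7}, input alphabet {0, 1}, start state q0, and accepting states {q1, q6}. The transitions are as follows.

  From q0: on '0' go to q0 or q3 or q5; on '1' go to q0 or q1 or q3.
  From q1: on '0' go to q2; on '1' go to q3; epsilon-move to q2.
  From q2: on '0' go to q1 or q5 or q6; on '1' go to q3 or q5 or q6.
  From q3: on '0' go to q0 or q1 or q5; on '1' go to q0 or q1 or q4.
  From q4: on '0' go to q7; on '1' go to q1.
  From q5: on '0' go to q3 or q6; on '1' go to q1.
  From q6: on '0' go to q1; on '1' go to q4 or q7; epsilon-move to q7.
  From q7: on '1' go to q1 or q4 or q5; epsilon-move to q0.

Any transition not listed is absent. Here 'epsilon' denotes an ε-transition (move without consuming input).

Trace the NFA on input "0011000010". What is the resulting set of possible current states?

{q0, q1, q2, q3, q5, q6, q7}

Start in {q0}.
Read '0': q0→{q0, q3, q5}; now {q0, q3, q5}.
Read '0': q0→{q0, q3, q5}, q3→{q0, q1, q5}, q5→{q3, q6}; union {q0, q1, q3, q5, q6}; ε-closure = {q0, q1, q2, q3, q5, q6, q7}.
Read '1': q0→{q0, q1, q3}, q1→{q3}, q2→{q3, q5, q6}, q3→{q0, q1, q4}, q5→{q1}, q6→{q4, q7}, q7→{q1, q4, q5}; union {q0, q1, q3, q4, q5, q6, q7}; ε-closure = {q0, q1, q2, q3, q4, q5, q6, q7}.
Read '1': q0→{q0, q1, q3}, q1→{q3}, q2→{q3, q5, q6}, q3→{q0, q1, q4}, q4→{q1}, q5→{q1}, q6→{q4, q7}, q7→{q1, q4, q5}; union {q0, q1, q3, q4, q5, q6, q7}; ε-closure = {q0, q1, q2, q3, q4, q5, q6, q7}.
Read '0': q0→{q0, q3, q5}, q1→{q2}, q2→{q1, q5, q6}, q3→{q0, q1, q5}, q4→{q7}, q5→{q3, q6}, q6→{q1}, q7→∅; now {q0, q1, q2, q3, q5, q6, q7}.
Read '0': q0→{q0, q3, q5}, q1→{q2}, q2→{q1, q5, q6}, q3→{q0, q1, q5}, q5→{q3, q6}, q6→{q1}, q7→∅; union {q0, q1, q2, q3, q5, q6}; ε-closure = {q0, q1, q2, q3, q5, q6, q7}.
Read '0': q0→{q0, q3, q5}, q1→{q2}, q2→{q1, q5, q6}, q3→{q0, q1, q5}, q5→{q3, q6}, q6→{q1}, q7→∅; union {q0, q1, q2, q3, q5, q6}; ε-closure = {q0, q1, q2, q3, q5, q6, q7}.
Read '0': q0→{q0, q3, q5}, q1→{q2}, q2→{q1, q5, q6}, q3→{q0, q1, q5}, q5→{q3, q6}, q6→{q1}, q7→∅; union {q0, q1, q2, q3, q5, q6}; ε-closure = {q0, q1, q2, q3, q5, q6, q7}.
Read '1': q0→{q0, q1, q3}, q1→{q3}, q2→{q3, q5, q6}, q3→{q0, q1, q4}, q5→{q1}, q6→{q4, q7}, q7→{q1, q4, q5}; union {q0, q1, q3, q4, q5, q6, q7}; ε-closure = {q0, q1, q2, q3, q4, q5, q6, q7}.
Read '0': q0→{q0, q3, q5}, q1→{q2}, q2→{q1, q5, q6}, q3→{q0, q1, q5}, q4→{q7}, q5→{q3, q6}, q6→{q1}, q7→∅; now {q0, q1, q2, q3, q5, q6, q7}.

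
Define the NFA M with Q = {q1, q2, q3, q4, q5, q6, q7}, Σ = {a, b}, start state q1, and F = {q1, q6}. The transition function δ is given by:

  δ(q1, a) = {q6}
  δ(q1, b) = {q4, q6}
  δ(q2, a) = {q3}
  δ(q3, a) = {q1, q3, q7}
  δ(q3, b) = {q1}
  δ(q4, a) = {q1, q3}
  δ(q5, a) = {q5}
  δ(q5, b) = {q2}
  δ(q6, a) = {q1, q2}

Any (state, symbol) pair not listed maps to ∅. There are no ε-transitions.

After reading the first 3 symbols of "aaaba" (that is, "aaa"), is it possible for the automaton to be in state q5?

Start in {q1}.
Read 'a': q1→{q6}; now {q6}.
Read 'a': q6→{q1, q2}; now {q1, q2}.
Read 'a': q1→{q6}, q2→{q3}; now {q3, q6}.
State q5 is not in {q3, q6}.

No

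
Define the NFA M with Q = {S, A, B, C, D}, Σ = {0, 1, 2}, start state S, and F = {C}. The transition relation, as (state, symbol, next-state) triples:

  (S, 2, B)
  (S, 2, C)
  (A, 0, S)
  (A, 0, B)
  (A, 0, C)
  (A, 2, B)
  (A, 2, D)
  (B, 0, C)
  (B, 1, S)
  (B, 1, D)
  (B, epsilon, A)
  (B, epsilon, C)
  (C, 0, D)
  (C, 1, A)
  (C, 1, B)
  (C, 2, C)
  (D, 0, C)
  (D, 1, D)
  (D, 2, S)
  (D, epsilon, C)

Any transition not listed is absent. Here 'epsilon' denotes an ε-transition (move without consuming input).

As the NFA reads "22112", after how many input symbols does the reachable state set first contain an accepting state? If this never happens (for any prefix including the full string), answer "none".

1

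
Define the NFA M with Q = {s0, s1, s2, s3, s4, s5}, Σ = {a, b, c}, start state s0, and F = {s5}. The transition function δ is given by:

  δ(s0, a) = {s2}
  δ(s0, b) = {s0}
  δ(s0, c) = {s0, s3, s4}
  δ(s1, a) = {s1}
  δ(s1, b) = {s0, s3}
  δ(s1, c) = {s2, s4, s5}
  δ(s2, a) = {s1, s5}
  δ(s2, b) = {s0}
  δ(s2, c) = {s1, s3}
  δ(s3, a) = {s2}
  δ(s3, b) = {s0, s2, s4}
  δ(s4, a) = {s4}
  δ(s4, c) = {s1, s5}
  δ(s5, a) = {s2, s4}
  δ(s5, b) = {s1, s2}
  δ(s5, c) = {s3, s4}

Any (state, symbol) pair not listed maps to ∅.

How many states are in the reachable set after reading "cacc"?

Start in {s0}.
Read 'c': s0→{s0, s3, s4}; now {s0, s3, s4}.
Read 'a': s0→{s2}, s3→{s2}, s4→{s4}; now {s2, s4}.
Read 'c': s2→{s1, s3}, s4→{s1, s5}; now {s1, s3, s5}.
Read 'c': s1→{s2, s4, s5}, s3→∅, s5→{s3, s4}; now {s2, s3, s4, s5}.
That set has 4 states.

4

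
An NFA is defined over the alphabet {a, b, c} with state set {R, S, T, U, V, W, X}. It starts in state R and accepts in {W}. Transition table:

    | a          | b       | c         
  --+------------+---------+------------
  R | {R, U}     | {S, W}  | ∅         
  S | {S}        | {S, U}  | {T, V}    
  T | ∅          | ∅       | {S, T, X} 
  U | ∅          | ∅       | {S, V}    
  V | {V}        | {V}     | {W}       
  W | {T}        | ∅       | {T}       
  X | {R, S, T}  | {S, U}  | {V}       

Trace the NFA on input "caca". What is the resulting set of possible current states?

∅

Start in {R}.
Read 'c': R→∅; now ∅.
The set is empty and remains empty for the remaining 3 symbols.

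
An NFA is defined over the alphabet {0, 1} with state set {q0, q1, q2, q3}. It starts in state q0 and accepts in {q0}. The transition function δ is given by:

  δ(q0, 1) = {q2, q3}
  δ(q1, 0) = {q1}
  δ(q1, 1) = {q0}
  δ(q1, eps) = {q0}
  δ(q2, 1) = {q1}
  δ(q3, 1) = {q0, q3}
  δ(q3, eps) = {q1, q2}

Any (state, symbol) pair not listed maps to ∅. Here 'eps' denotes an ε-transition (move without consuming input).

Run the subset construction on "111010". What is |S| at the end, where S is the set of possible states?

2

Start in {q0}.
Read '1': {q0} → {q0, q1, q2, q3}.
Read '1': {q0, q1, q2, q3} → {q0, q1, q2, q3}.
Read '1': {q0, q1, q2, q3} → {q0, q1, q2, q3}.
Read '0': {q0, q1, q2, q3} → {q0, q1}.
Read '1': {q0, q1} → {q0, q1, q2, q3}.
Read '0': {q0, q1, q2, q3} → {q0, q1}.
That set has 2 states.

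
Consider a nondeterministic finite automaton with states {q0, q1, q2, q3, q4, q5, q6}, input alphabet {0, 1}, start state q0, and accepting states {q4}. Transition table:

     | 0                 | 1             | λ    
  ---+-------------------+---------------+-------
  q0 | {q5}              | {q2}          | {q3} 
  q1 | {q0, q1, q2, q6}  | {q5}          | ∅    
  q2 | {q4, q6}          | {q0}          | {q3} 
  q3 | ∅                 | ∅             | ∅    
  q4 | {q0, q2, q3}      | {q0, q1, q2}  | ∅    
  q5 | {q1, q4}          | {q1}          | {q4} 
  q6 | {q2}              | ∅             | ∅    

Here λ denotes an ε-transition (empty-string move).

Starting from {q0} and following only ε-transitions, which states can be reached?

{q0, q3}

Begin with {q0}.
ε-move q0 → q3; add q3.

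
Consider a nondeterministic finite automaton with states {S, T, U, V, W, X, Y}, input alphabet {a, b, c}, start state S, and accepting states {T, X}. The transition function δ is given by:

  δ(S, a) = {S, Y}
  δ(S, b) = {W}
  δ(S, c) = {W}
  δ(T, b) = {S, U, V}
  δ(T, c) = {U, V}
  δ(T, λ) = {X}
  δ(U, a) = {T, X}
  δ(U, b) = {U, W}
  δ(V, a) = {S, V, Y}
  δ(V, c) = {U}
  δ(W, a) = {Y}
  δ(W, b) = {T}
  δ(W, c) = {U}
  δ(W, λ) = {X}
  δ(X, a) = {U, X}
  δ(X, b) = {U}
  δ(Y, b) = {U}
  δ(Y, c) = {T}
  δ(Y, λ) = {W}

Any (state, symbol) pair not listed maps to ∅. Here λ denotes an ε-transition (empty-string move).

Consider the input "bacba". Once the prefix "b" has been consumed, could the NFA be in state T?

Start in {S}.
Read 'b': S→{W}; union {W}; ε-closure = {W, X}.
State T is not in {W, X}.

No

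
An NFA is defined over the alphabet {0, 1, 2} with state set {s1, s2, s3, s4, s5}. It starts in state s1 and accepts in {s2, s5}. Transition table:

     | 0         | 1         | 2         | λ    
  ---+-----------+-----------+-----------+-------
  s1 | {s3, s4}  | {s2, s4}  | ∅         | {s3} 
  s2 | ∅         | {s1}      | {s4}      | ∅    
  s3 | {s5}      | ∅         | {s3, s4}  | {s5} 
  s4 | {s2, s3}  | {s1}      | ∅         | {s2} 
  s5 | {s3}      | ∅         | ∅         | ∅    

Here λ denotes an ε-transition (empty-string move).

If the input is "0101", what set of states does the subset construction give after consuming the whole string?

{s1, s3, s5}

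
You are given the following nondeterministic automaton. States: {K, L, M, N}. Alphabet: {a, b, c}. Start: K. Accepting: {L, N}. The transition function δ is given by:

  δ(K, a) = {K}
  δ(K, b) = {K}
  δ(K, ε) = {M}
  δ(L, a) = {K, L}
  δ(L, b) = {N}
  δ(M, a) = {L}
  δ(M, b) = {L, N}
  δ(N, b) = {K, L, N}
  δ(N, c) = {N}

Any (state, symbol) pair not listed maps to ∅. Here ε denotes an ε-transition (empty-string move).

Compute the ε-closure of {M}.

Begin with {M}.
No ε-moves leave this set, so the closure equals the set itself.

{M}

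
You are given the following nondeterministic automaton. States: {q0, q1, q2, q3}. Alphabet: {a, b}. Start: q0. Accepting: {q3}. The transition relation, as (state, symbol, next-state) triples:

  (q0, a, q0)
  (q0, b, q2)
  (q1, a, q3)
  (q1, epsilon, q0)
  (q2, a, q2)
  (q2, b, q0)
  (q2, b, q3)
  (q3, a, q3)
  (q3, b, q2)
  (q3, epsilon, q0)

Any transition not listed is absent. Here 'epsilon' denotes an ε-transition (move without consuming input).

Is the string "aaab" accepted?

Start in {q0}.
Read 'a': {q0} → {q0}.
Read 'a': {q0} → {q0}.
Read 'a': {q0} → {q0}.
Read 'b': {q0} → {q2}.
The final set {q2} contains no accepting state.

No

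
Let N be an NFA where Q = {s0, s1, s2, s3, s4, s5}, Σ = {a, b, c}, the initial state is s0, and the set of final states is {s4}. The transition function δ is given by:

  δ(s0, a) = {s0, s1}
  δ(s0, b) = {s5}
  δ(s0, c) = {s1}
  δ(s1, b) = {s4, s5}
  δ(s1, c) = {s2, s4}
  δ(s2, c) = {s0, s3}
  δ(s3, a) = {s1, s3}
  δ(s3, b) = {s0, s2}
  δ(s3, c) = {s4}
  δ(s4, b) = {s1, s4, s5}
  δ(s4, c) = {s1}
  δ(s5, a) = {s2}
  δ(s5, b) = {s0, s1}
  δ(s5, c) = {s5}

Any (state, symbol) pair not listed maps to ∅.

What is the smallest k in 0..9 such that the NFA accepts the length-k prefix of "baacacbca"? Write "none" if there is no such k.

Start in {s0}.
Read 'b': {s0} → {s5}.
Read 'a': {s5} → {s2}.
Read 'a': {s2} → ∅.
The set is empty and remains empty for the remaining 6 symbols.
No reachable set along the way intersects F.

none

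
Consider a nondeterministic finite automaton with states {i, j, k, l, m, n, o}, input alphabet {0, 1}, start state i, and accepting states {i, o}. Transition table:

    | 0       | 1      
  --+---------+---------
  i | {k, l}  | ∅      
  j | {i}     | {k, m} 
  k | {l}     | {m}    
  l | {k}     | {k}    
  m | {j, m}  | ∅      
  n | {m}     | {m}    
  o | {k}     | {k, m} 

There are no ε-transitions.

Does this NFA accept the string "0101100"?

Yes

Start in {i}.
Read '0': {i} → {k, l}.
Read '1': {k, l} → {k, m}.
Read '0': {k, m} → {j, l, m}.
Read '1': {j, l, m} → {k, m}.
Read '1': {k, m} → {m}.
Read '0': {m} → {j, m}.
Read '0': {j, m} → {i, j, m}.
The final set {i, j, m} contains the accepting state i.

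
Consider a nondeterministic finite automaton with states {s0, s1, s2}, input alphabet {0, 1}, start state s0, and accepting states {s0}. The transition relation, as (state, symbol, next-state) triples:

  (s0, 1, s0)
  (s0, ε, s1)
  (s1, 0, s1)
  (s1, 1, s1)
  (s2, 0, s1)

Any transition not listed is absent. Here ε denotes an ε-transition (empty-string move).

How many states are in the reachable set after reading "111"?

2

Start: ε-closure({s0}) = {s0, s1}.
Read '1': s0→{s0}, s1→{s1}; now {s0, s1}.
Read '1': s0→{s0}, s1→{s1}; now {s0, s1}.
Read '1': s0→{s0}, s1→{s1}; now {s0, s1}.
That set has 2 states.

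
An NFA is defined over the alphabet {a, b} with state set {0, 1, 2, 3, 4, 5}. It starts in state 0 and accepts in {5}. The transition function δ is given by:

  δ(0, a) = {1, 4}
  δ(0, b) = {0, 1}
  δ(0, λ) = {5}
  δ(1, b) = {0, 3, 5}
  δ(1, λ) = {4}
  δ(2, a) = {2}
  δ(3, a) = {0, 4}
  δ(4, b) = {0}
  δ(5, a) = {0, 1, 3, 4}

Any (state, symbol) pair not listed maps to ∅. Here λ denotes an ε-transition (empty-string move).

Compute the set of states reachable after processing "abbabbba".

{0, 1, 3, 4, 5}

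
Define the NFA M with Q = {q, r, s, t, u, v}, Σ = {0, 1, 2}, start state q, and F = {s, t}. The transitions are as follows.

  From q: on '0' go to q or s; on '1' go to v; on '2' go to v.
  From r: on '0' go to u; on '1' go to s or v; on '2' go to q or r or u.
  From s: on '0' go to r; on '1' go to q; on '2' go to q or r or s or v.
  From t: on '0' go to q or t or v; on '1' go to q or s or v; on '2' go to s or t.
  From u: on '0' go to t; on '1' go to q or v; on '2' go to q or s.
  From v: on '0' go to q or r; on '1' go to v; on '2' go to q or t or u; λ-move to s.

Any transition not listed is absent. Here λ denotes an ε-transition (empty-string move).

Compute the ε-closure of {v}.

{s, v}

Begin with {v}.
ε-move v → s; add s.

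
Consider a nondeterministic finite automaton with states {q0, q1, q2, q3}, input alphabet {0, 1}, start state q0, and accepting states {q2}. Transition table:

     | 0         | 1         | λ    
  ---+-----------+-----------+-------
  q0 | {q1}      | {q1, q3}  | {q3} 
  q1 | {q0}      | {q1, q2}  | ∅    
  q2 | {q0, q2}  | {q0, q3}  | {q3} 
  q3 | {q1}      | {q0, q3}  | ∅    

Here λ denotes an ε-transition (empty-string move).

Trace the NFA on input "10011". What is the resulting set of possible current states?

Start: ε-closure({q0}) = {q0, q3}.
Read '1': q0→{q1, q3}, q3→{q0, q3}; now {q0, q1, q3}.
Read '0': q0→{q1}, q1→{q0}, q3→{q1}; union {q0, q1}; ε-closure = {q0, q1, q3}.
Read '0': q0→{q1}, q1→{q0}, q3→{q1}; union {q0, q1}; ε-closure = {q0, q1, q3}.
Read '1': q0→{q1, q3}, q1→{q1, q2}, q3→{q0, q3}; now {q0, q1, q2, q3}.
Read '1': q0→{q1, q3}, q1→{q1, q2}, q2→{q0, q3}, q3→{q0, q3}; now {q0, q1, q2, q3}.

{q0, q1, q2, q3}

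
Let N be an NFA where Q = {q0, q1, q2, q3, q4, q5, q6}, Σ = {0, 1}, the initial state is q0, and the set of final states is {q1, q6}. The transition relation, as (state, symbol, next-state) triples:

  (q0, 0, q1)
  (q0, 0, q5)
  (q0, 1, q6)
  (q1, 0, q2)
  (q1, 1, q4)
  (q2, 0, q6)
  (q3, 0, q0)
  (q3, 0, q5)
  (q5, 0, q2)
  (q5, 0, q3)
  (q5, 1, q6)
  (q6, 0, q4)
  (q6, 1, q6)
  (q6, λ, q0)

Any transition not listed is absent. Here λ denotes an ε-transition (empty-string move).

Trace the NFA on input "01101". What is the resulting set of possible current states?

Start in {q0}.
Read '0': q0→{q1, q5}; now {q1, q5}.
Read '1': q1→{q4}, q5→{q6}; union {q4, q6}; ε-closure = {q0, q4, q6}.
Read '1': q0→{q6}, q4→∅, q6→{q6}; union {q6}; ε-closure = {q0, q6}.
Read '0': q0→{q1, q5}, q6→{q4}; now {q1, q4, q5}.
Read '1': q1→{q4}, q4→∅, q5→{q6}; union {q4, q6}; ε-closure = {q0, q4, q6}.

{q0, q4, q6}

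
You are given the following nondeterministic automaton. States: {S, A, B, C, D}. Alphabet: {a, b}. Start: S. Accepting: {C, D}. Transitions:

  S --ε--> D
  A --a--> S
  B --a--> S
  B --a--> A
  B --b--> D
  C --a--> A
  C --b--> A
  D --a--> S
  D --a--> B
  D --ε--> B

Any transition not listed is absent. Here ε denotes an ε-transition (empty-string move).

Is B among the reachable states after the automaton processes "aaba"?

Yes

Start: ε-closure({S}) = {S, B, D}.
Read 'a': S→∅, B→{S, A}, D→{S, B}; union {S, A, B}; ε-closure = {S, A, B, D}.
Read 'a': S→∅, A→{S}, B→{S, A}, D→{S, B}; union {S, A, B}; ε-closure = {S, A, B, D}.
Read 'b': S→∅, A→∅, B→{D}, D→∅; union {D}; ε-closure = {B, D}.
Read 'a': B→{S, A}, D→{S, B}; union {S, A, B}; ε-closure = {S, A, B, D}.
State B is in {S, A, B, D}.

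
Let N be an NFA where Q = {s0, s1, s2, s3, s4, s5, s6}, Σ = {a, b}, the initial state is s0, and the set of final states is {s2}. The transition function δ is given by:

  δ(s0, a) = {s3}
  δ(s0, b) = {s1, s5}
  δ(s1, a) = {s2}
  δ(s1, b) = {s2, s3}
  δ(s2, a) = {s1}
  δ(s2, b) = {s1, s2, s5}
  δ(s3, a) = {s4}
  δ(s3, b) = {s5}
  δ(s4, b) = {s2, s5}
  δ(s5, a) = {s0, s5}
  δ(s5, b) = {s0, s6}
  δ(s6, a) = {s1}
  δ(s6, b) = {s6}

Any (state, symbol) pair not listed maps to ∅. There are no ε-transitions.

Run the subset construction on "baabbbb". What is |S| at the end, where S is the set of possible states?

Start in {s0}.
Read 'b': {s0} → {s1, s5}.
Read 'a': {s1, s5} → {s0, s2, s5}.
Read 'a': {s0, s2, s5} → {s0, s1, s3, s5}.
Read 'b': {s0, s1, s3, s5} → {s0, s1, s2, s3, s5, s6}.
Read 'b': {s0, s1, s2, s3, s5, s6} → {s0, s1, s2, s3, s5, s6}.
Read 'b': {s0, s1, s2, s3, s5, s6} → {s0, s1, s2, s3, s5, s6}.
Read 'b': {s0, s1, s2, s3, s5, s6} → {s0, s1, s2, s3, s5, s6}.
That set has 6 states.

6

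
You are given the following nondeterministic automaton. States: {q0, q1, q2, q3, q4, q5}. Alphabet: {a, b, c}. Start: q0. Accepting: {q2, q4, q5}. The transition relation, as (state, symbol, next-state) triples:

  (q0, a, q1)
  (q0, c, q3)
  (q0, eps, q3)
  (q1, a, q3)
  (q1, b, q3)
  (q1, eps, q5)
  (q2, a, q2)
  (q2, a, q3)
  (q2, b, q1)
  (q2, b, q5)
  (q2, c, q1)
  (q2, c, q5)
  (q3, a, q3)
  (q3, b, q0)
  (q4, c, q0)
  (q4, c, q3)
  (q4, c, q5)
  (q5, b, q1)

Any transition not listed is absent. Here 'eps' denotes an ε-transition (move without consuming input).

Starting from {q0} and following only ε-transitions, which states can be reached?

{q0, q3}

Begin with {q0}.
ε-move q0 → q3; add q3.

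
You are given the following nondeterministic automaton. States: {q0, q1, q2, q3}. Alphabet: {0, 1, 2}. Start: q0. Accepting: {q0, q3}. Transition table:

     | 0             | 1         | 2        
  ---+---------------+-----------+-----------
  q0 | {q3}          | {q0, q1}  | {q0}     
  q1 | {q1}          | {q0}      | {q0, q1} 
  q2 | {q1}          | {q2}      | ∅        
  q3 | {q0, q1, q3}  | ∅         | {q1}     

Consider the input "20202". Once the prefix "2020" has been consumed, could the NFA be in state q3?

No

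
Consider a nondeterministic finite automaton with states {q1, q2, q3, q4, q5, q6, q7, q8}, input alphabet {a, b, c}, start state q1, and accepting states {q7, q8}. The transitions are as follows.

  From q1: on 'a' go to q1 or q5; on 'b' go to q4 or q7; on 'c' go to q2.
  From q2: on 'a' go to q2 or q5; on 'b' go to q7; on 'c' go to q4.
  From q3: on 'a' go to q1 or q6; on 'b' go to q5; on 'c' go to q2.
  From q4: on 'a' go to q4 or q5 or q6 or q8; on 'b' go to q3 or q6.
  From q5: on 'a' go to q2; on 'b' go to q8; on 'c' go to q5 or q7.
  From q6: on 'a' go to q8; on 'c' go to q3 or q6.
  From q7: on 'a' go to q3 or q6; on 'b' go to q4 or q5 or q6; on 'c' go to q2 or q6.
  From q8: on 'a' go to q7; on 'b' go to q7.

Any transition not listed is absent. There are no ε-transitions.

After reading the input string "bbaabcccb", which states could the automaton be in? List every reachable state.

{q3, q4, q5, q6, q7, q8}

Start in {q1}.
Read 'b': {q1} → {q4, q7}.
Read 'b': {q4, q7} → {q3, q4, q5, q6}.
Read 'a': {q3, q4, q5, q6} → {q1, q2, q4, q5, q6, q8}.
Read 'a': {q1, q2, q4, q5, q6, q8} → {q1, q2, q4, q5, q6, q7, q8}.
Read 'b': {q1, q2, q4, q5, q6, q7, q8} → {q3, q4, q5, q6, q7, q8}.
Read 'c': {q3, q4, q5, q6, q7, q8} → {q2, q3, q5, q6, q7}.
Read 'c': {q2, q3, q5, q6, q7} → {q2, q3, q4, q5, q6, q7}.
Read 'c': {q2, q3, q4, q5, q6, q7} → {q2, q3, q4, q5, q6, q7}.
Read 'b': {q2, q3, q4, q5, q6, q7} → {q3, q4, q5, q6, q7, q8}.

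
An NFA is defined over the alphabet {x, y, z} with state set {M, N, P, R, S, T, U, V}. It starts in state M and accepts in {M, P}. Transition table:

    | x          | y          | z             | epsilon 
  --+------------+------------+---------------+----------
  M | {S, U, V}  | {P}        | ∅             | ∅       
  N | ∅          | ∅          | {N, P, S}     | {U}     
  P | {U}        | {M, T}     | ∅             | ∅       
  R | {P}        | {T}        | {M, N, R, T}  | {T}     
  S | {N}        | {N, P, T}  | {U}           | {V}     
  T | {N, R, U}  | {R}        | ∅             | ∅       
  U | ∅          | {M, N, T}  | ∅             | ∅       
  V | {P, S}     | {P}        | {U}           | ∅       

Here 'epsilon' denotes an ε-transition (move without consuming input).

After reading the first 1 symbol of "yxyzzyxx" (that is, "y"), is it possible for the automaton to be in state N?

No

Start in {M}.
Read 'y': {M} → {P}.
State N is not in {P}.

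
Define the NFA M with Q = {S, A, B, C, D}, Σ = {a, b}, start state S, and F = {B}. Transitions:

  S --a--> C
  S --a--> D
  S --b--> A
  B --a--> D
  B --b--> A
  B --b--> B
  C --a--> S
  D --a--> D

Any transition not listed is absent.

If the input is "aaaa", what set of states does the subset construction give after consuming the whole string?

Start in {S}.
Read 'a': {S} → {C, D}.
Read 'a': {C, D} → {S, D}.
Read 'a': {S, D} → {C, D}.
Read 'a': {C, D} → {S, D}.

{S, D}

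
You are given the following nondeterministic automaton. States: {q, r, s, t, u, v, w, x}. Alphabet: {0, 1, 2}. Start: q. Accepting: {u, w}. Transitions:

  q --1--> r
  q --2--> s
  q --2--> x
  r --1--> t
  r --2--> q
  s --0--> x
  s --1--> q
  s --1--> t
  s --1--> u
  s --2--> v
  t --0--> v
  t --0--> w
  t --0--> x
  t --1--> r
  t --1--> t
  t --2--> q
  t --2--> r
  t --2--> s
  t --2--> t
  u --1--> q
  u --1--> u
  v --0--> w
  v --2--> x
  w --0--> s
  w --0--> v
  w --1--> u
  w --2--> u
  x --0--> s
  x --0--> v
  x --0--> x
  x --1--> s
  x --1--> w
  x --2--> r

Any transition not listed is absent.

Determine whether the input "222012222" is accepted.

No

Start in {q}.
Read '2': q→{s, x}; now {s, x}.
Read '2': s→{v}, x→{r}; now {r, v}.
Read '2': r→{q}, v→{x}; now {q, x}.
Read '0': q→∅, x→{s, v, x}; now {s, v, x}.
Read '1': s→{q, t, u}, v→∅, x→{s, w}; now {q, s, t, u, w}.
Read '2': q→{s, x}, s→{v}, t→{q, r, s, t}, u→∅, w→{u}; now {q, r, s, t, u, v, x}.
Read '2': q→{s, x}, r→{q}, s→{v}, t→{q, r, s, t}, u→∅, v→{x}, x→{r}; now {q, r, s, t, v, x}.
Read '2': q→{s, x}, r→{q}, s→{v}, t→{q, r, s, t}, v→{x}, x→{r}; now {q, r, s, t, v, x}.
Read '2': q→{s, x}, r→{q}, s→{v}, t→{q, r, s, t}, v→{x}, x→{r}; now {q, r, s, t, v, x}.
The final set {q, r, s, t, v, x} contains no accepting state.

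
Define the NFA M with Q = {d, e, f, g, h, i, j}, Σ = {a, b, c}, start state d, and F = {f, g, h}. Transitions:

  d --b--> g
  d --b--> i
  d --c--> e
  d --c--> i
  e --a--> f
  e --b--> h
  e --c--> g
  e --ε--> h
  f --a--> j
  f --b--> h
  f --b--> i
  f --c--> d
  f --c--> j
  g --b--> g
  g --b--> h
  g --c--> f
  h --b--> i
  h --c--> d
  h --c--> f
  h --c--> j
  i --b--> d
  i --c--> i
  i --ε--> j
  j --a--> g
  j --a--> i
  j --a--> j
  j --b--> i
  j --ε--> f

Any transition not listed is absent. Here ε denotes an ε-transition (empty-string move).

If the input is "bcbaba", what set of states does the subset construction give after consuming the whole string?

Start in {d}.
Read 'b': {d} → {f, g, i, j}.
Read 'c': {f, g, i, j} → {d, f, i, j}.
Read 'b': {d, f, i, j} → {d, f, g, h, i, j}.
Read 'a': {d, f, g, h, i, j} → {f, g, i, j}.
Read 'b': {f, g, i, j} → {d, f, g, h, i, j}.
Read 'a': {d, f, g, h, i, j} → {f, g, i, j}.

{f, g, i, j}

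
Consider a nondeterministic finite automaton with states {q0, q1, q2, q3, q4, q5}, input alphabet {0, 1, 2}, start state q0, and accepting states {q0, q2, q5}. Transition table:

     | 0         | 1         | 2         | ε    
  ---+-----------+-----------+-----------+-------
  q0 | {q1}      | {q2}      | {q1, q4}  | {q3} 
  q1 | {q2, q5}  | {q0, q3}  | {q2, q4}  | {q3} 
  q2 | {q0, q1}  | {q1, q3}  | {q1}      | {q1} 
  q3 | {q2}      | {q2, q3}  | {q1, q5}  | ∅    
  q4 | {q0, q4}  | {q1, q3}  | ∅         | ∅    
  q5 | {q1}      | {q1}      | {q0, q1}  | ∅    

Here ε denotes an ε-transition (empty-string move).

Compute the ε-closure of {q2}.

Begin with {q2}.
ε-move q2 → q1; add q1.
ε-move q1 → q3; add q3.

{q1, q2, q3}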